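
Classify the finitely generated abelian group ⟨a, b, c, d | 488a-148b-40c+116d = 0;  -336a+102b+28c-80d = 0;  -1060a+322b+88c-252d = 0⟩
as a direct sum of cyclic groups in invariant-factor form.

Answer: M ≅ ℤ^1 ⊕ ℤ/2 ⊕ ℤ/4 ⊕ ℤ/4

Derivation:
rank_ℚ(R)=3; free=4−3=1
SNF(R) diag = [2, 4, 4] → torsion [2, 4, 4]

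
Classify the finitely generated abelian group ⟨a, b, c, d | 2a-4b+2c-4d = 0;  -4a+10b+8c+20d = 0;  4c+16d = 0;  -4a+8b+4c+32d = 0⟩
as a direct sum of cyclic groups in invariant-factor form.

Answer: M ≅ ℤ/2 ⊕ ℤ/2 ⊕ ℤ/4 ⊕ ℤ/8

Derivation:
rank_ℚ(R)=4; free=4−4=0
SNF(R) diag = [2, 2, 4, 8] → torsion [2, 2, 4, 8]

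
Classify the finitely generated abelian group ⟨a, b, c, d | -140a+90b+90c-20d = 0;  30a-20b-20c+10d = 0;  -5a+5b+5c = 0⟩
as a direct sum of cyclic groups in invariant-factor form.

Answer: M ≅ ℤ^1 ⊕ ℤ/5 ⊕ ℤ/10 ⊕ ℤ/30

Derivation:
rank_ℚ(R)=3; free=4−3=1
SNF(R) diag = [5, 10, 30] → torsion [5, 10, 30]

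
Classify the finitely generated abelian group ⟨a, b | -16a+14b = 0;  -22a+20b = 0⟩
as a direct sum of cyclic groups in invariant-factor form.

rank_ℚ(R)=2; free=2−2=0
SNF(R) diag = [2, 6] → torsion [2, 6]

Answer: M ≅ ℤ/2 ⊕ ℤ/6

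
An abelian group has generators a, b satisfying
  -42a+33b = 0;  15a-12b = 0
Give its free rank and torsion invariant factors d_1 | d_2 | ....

Answer: M ≅ ℤ/3 ⊕ ℤ/3

Derivation:
rank_ℚ(R)=2; free=2−2=0
SNF(R) diag = [3, 3] → torsion [3, 3]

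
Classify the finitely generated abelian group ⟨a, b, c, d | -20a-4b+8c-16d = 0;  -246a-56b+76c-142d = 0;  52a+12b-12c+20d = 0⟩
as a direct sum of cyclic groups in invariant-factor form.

rank_ℚ(R)=3; free=4−3=1
SNF(R) diag = [2, 4, 4] → torsion [2, 4, 4]

Answer: M ≅ ℤ^1 ⊕ ℤ/2 ⊕ ℤ/4 ⊕ ℤ/4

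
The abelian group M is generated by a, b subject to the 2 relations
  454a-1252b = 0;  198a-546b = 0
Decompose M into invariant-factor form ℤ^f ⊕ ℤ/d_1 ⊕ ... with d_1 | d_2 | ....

rank_ℚ(R)=2; free=2−2=0
SNF(R) diag = [2, 6] → torsion [2, 6]

Answer: M ≅ ℤ/2 ⊕ ℤ/6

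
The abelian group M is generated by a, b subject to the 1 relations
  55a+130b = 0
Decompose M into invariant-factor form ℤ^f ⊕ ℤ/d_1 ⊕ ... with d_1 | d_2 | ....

Answer: M ≅ ℤ^1 ⊕ ℤ/5

Derivation:
rank_ℚ(R)=1; free=2−1=1
SNF(R) diag = [5] → torsion [5]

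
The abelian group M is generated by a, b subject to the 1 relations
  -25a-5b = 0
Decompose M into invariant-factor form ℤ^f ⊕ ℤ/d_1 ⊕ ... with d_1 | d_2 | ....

Answer: M ≅ ℤ^1 ⊕ ℤ/5

Derivation:
rank_ℚ(R)=1; free=2−1=1
SNF(R) diag = [5] → torsion [5]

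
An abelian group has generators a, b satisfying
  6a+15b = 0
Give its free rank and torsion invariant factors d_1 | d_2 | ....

rank_ℚ(R)=1; free=2−1=1
SNF(R) diag = [3] → torsion [3]

Answer: M ≅ ℤ^1 ⊕ ℤ/3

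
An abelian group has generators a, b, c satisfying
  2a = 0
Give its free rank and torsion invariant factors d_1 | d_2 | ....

Answer: M ≅ ℤ^2 ⊕ ℤ/2

Derivation:
rank_ℚ(R)=1; free=3−1=2
SNF(R) diag = [2] → torsion [2]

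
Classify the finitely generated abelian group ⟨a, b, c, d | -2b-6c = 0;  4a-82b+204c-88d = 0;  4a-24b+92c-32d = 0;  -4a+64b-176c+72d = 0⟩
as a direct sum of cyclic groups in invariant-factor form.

Answer: M ≅ ℤ/2 ⊕ ℤ/2 ⊕ ℤ/4 ⊕ ℤ/8

Derivation:
rank_ℚ(R)=4; free=4−4=0
SNF(R) diag = [2, 2, 4, 8] → torsion [2, 2, 4, 8]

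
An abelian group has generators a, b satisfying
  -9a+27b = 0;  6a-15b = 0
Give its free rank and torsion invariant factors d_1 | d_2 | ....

rank_ℚ(R)=2; free=2−2=0
SNF(R) diag = [3, 9] → torsion [3, 9]

Answer: M ≅ ℤ/3 ⊕ ℤ/9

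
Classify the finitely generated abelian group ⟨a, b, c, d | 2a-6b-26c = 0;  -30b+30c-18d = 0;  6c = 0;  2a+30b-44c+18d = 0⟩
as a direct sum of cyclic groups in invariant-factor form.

rank_ℚ(R)=4; free=4−4=0
SNF(R) diag = [2, 6, 6, 18] → torsion [2, 6, 6, 18]

Answer: M ≅ ℤ/2 ⊕ ℤ/6 ⊕ ℤ/6 ⊕ ℤ/18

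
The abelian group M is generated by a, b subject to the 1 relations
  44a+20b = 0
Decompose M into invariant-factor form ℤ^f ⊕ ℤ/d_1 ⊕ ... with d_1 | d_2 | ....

Answer: M ≅ ℤ^1 ⊕ ℤ/4

Derivation:
rank_ℚ(R)=1; free=2−1=1
SNF(R) diag = [4] → torsion [4]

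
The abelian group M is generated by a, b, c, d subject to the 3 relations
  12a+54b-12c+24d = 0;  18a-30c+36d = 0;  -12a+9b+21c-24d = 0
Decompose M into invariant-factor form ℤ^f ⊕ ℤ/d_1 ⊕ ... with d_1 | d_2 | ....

rank_ℚ(R)=3; free=4−3=1
SNF(R) diag = [3, 6, 18] → torsion [3, 6, 18]

Answer: M ≅ ℤ^1 ⊕ ℤ/3 ⊕ ℤ/6 ⊕ ℤ/18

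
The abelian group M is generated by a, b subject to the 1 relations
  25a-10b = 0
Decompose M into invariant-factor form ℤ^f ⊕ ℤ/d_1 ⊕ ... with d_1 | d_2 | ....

Answer: M ≅ ℤ^1 ⊕ ℤ/5

Derivation:
rank_ℚ(R)=1; free=2−1=1
SNF(R) diag = [5] → torsion [5]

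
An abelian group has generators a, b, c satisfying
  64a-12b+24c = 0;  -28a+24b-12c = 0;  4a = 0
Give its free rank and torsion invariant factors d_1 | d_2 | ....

rank_ℚ(R)=3; free=3−3=0
SNF(R) diag = [4, 12, 36] → torsion [4, 12, 36]

Answer: M ≅ ℤ/4 ⊕ ℤ/12 ⊕ ℤ/36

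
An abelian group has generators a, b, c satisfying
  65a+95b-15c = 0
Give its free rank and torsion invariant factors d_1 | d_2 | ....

Answer: M ≅ ℤ^2 ⊕ ℤ/5

Derivation:
rank_ℚ(R)=1; free=3−1=2
SNF(R) diag = [5] → torsion [5]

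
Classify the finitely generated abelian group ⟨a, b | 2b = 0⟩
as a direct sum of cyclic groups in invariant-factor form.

rank_ℚ(R)=1; free=2−1=1
SNF(R) diag = [2] → torsion [2]

Answer: M ≅ ℤ^1 ⊕ ℤ/2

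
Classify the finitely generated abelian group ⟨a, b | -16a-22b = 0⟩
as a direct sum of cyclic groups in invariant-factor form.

Answer: M ≅ ℤ^1 ⊕ ℤ/2

Derivation:
rank_ℚ(R)=1; free=2−1=1
SNF(R) diag = [2] → torsion [2]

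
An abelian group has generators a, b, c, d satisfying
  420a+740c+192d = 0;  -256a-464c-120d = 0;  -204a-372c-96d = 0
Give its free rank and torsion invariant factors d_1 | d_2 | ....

Answer: M ≅ ℤ^1 ⊕ ℤ/4 ⊕ ℤ/8 ⊕ ℤ/24

Derivation:
rank_ℚ(R)=3; free=4−3=1
SNF(R) diag = [4, 8, 24] → torsion [4, 8, 24]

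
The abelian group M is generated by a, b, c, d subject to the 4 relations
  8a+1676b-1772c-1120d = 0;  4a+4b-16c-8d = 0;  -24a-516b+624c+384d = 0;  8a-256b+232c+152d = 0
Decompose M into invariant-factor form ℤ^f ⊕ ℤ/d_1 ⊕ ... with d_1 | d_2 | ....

rank_ℚ(R)=4; free=4−4=0
SNF(R) diag = [4, 12, 36, 72] → torsion [4, 12, 36, 72]

Answer: M ≅ ℤ/4 ⊕ ℤ/12 ⊕ ℤ/36 ⊕ ℤ/72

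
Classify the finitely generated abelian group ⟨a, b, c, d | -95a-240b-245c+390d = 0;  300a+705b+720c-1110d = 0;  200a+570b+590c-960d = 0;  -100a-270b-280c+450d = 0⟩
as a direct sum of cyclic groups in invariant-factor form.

rank_ℚ(R)=4; free=4−4=0
SNF(R) diag = [5, 15, 30, 90] → torsion [5, 15, 30, 90]

Answer: M ≅ ℤ/5 ⊕ ℤ/15 ⊕ ℤ/30 ⊕ ℤ/90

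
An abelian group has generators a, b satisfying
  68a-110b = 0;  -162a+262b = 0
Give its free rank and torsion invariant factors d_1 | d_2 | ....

Answer: M ≅ ℤ/2 ⊕ ℤ/2

Derivation:
rank_ℚ(R)=2; free=2−2=0
SNF(R) diag = [2, 2] → torsion [2, 2]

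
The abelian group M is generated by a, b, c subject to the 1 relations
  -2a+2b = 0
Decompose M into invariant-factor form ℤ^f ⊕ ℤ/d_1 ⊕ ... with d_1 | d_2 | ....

rank_ℚ(R)=1; free=3−1=2
SNF(R) diag = [2] → torsion [2]

Answer: M ≅ ℤ^2 ⊕ ℤ/2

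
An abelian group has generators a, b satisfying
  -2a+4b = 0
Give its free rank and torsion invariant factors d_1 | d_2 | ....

rank_ℚ(R)=1; free=2−1=1
SNF(R) diag = [2] → torsion [2]

Answer: M ≅ ℤ^1 ⊕ ℤ/2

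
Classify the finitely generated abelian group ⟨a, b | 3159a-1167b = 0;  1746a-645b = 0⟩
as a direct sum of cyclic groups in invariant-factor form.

Answer: M ≅ ℤ/3 ⊕ ℤ/9

Derivation:
rank_ℚ(R)=2; free=2−2=0
SNF(R) diag = [3, 9] → torsion [3, 9]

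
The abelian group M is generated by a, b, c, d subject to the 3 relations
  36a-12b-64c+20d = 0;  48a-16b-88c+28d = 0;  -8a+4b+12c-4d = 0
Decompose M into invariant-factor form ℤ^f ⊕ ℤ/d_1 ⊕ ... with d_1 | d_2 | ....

Answer: M ≅ ℤ^1 ⊕ ℤ/4 ⊕ ℤ/4 ⊕ ℤ/4

Derivation:
rank_ℚ(R)=3; free=4−3=1
SNF(R) diag = [4, 4, 4] → torsion [4, 4, 4]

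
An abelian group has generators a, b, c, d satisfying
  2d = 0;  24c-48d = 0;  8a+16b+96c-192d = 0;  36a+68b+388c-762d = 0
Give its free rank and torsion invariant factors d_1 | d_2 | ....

rank_ℚ(R)=4; free=4−4=0
SNF(R) diag = [2, 4, 8, 24] → torsion [2, 4, 8, 24]

Answer: M ≅ ℤ/2 ⊕ ℤ/4 ⊕ ℤ/8 ⊕ ℤ/24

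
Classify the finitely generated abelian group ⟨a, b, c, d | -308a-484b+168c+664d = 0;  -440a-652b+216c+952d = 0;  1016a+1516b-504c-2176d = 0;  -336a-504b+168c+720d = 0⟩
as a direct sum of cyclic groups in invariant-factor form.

rank_ℚ(R)=4; free=4−4=0
SNF(R) diag = [4, 12, 24, 72] → torsion [4, 12, 24, 72]

Answer: M ≅ ℤ/4 ⊕ ℤ/12 ⊕ ℤ/24 ⊕ ℤ/72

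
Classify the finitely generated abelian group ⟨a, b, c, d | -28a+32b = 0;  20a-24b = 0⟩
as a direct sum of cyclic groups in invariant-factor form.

rank_ℚ(R)=2; free=4−2=2
SNF(R) diag = [4, 8] → torsion [4, 8]

Answer: M ≅ ℤ^2 ⊕ ℤ/4 ⊕ ℤ/8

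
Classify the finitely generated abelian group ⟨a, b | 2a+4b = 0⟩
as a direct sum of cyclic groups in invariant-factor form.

Answer: M ≅ ℤ^1 ⊕ ℤ/2

Derivation:
rank_ℚ(R)=1; free=2−1=1
SNF(R) diag = [2] → torsion [2]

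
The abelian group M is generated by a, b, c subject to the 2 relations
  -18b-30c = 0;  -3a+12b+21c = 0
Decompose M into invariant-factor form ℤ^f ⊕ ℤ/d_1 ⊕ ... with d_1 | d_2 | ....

rank_ℚ(R)=2; free=3−2=1
SNF(R) diag = [3, 6] → torsion [3, 6]

Answer: M ≅ ℤ^1 ⊕ ℤ/3 ⊕ ℤ/6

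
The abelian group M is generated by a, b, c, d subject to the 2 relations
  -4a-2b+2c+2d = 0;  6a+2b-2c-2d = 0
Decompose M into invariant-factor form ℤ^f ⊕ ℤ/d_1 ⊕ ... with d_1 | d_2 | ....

Answer: M ≅ ℤ^2 ⊕ ℤ/2 ⊕ ℤ/2

Derivation:
rank_ℚ(R)=2; free=4−2=2
SNF(R) diag = [2, 2] → torsion [2, 2]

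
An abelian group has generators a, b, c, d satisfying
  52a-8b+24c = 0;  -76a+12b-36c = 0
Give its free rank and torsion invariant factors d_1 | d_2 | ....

rank_ℚ(R)=2; free=4−2=2
SNF(R) diag = [4, 4] → torsion [4, 4]

Answer: M ≅ ℤ^2 ⊕ ℤ/4 ⊕ ℤ/4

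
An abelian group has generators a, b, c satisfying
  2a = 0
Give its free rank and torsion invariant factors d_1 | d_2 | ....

rank_ℚ(R)=1; free=3−1=2
SNF(R) diag = [2] → torsion [2]

Answer: M ≅ ℤ^2 ⊕ ℤ/2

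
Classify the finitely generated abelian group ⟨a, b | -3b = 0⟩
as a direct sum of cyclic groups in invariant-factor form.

rank_ℚ(R)=1; free=2−1=1
SNF(R) diag = [3] → torsion [3]

Answer: M ≅ ℤ^1 ⊕ ℤ/3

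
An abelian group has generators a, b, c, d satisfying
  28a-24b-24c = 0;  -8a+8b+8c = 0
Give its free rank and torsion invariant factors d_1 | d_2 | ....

rank_ℚ(R)=2; free=4−2=2
SNF(R) diag = [4, 8] → torsion [4, 8]

Answer: M ≅ ℤ^2 ⊕ ℤ/4 ⊕ ℤ/8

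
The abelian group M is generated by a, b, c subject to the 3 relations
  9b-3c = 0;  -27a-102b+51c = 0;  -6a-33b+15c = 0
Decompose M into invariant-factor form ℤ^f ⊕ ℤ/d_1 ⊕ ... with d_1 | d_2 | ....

rank_ℚ(R)=3; free=3−3=0
SNF(R) diag = [3, 3, 6] → torsion [3, 3, 6]

Answer: M ≅ ℤ/3 ⊕ ℤ/3 ⊕ ℤ/6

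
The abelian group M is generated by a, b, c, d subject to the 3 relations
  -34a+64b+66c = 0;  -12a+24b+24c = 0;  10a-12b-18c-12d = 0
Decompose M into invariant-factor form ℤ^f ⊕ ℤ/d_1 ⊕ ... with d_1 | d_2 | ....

rank_ℚ(R)=3; free=4−3=1
SNF(R) diag = [2, 4, 12] → torsion [2, 4, 12]

Answer: M ≅ ℤ^1 ⊕ ℤ/2 ⊕ ℤ/4 ⊕ ℤ/12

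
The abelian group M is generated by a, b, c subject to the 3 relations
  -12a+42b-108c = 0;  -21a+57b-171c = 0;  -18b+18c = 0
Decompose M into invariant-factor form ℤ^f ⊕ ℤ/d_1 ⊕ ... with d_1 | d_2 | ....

Answer: M ≅ ℤ/3 ⊕ ℤ/6 ⊕ ℤ/18

Derivation:
rank_ℚ(R)=3; free=3−3=0
SNF(R) diag = [3, 6, 18] → torsion [3, 6, 18]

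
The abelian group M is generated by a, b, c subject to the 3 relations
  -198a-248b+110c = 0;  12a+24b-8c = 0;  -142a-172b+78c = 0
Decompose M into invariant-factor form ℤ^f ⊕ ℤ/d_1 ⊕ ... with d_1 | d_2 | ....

Answer: M ≅ ℤ/2 ⊕ ℤ/4 ⊕ ℤ/4

Derivation:
rank_ℚ(R)=3; free=3−3=0
SNF(R) diag = [2, 4, 4] → torsion [2, 4, 4]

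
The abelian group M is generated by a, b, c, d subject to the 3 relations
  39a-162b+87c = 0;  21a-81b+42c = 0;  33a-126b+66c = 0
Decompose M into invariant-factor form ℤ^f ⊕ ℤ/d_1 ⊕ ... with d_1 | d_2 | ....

Answer: M ≅ ℤ^1 ⊕ ℤ/3 ⊕ ℤ/9 ⊕ ℤ/9

Derivation:
rank_ℚ(R)=3; free=4−3=1
SNF(R) diag = [3, 9, 9] → torsion [3, 9, 9]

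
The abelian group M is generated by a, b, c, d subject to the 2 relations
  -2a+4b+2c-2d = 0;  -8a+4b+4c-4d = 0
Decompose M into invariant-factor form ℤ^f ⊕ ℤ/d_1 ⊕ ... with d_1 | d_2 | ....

Answer: M ≅ ℤ^2 ⊕ ℤ/2 ⊕ ℤ/4

Derivation:
rank_ℚ(R)=2; free=4−2=2
SNF(R) diag = [2, 4] → torsion [2, 4]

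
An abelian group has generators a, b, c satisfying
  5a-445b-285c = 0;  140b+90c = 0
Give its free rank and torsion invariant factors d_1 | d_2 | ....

rank_ℚ(R)=2; free=3−2=1
SNF(R) diag = [5, 10] → torsion [5, 10]

Answer: M ≅ ℤ^1 ⊕ ℤ/5 ⊕ ℤ/10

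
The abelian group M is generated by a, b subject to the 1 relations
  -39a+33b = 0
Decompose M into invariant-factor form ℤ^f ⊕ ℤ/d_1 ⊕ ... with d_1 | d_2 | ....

Answer: M ≅ ℤ^1 ⊕ ℤ/3

Derivation:
rank_ℚ(R)=1; free=2−1=1
SNF(R) diag = [3] → torsion [3]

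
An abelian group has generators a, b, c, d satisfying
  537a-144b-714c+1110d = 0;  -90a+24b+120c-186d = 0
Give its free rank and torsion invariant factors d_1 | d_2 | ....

rank_ℚ(R)=2; free=4−2=2
SNF(R) diag = [3, 6] → torsion [3, 6]

Answer: M ≅ ℤ^2 ⊕ ℤ/3 ⊕ ℤ/6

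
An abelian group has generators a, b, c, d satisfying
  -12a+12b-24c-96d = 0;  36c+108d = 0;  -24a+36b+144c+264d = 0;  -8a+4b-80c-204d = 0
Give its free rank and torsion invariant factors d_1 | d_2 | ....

Answer: M ≅ ℤ/4 ⊕ ℤ/12 ⊕ ℤ/36 ⊕ ℤ/36

Derivation:
rank_ℚ(R)=4; free=4−4=0
SNF(R) diag = [4, 12, 36, 36] → torsion [4, 12, 36, 36]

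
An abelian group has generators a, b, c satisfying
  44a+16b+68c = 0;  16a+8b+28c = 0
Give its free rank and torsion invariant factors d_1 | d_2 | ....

rank_ℚ(R)=2; free=3−2=1
SNF(R) diag = [4, 12] → torsion [4, 12]

Answer: M ≅ ℤ^1 ⊕ ℤ/4 ⊕ ℤ/12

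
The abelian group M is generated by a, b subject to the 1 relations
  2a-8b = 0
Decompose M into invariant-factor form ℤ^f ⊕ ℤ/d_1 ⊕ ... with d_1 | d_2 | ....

rank_ℚ(R)=1; free=2−1=1
SNF(R) diag = [2] → torsion [2]

Answer: M ≅ ℤ^1 ⊕ ℤ/2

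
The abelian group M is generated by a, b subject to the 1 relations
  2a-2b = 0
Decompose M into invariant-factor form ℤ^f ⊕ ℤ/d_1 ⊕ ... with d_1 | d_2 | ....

rank_ℚ(R)=1; free=2−1=1
SNF(R) diag = [2] → torsion [2]

Answer: M ≅ ℤ^1 ⊕ ℤ/2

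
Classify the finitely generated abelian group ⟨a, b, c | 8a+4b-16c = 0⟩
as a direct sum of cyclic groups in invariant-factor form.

Answer: M ≅ ℤ^2 ⊕ ℤ/4

Derivation:
rank_ℚ(R)=1; free=3−1=2
SNF(R) diag = [4] → torsion [4]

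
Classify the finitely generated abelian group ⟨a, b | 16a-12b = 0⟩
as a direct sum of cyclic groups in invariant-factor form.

Answer: M ≅ ℤ^1 ⊕ ℤ/4

Derivation:
rank_ℚ(R)=1; free=2−1=1
SNF(R) diag = [4] → torsion [4]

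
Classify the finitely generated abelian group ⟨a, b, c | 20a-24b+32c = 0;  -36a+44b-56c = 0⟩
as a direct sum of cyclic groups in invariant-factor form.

rank_ℚ(R)=2; free=3−2=1
SNF(R) diag = [4, 4] → torsion [4, 4]

Answer: M ≅ ℤ^1 ⊕ ℤ/4 ⊕ ℤ/4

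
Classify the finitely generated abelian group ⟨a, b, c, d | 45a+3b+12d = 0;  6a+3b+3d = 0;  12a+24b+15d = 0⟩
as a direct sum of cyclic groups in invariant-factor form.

Answer: M ≅ ℤ^1 ⊕ ℤ/3 ⊕ ℤ/3 ⊕ ℤ/9

Derivation:
rank_ℚ(R)=3; free=4−3=1
SNF(R) diag = [3, 3, 9] → torsion [3, 3, 9]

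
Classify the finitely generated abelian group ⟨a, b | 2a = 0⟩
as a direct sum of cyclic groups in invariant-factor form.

rank_ℚ(R)=1; free=2−1=1
SNF(R) diag = [2] → torsion [2]

Answer: M ≅ ℤ^1 ⊕ ℤ/2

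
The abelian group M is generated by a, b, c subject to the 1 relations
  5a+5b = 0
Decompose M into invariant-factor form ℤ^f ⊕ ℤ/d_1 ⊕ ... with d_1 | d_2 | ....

rank_ℚ(R)=1; free=3−1=2
SNF(R) diag = [5] → torsion [5]

Answer: M ≅ ℤ^2 ⊕ ℤ/5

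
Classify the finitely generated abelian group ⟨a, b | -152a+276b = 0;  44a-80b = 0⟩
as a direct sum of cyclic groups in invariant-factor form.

rank_ℚ(R)=2; free=2−2=0
SNF(R) diag = [4, 4] → torsion [4, 4]

Answer: M ≅ ℤ/4 ⊕ ℤ/4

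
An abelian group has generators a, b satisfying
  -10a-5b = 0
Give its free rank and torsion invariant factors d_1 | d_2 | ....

Answer: M ≅ ℤ^1 ⊕ ℤ/5

Derivation:
rank_ℚ(R)=1; free=2−1=1
SNF(R) diag = [5] → torsion [5]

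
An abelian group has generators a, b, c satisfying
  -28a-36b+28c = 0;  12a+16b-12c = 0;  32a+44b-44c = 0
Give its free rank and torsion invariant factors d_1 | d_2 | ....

rank_ℚ(R)=3; free=3−3=0
SNF(R) diag = [4, 4, 12] → torsion [4, 4, 12]

Answer: M ≅ ℤ/4 ⊕ ℤ/4 ⊕ ℤ/12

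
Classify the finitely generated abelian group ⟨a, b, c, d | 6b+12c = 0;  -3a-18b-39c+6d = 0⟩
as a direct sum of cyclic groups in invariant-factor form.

Answer: M ≅ ℤ^2 ⊕ ℤ/3 ⊕ ℤ/6

Derivation:
rank_ℚ(R)=2; free=4−2=2
SNF(R) diag = [3, 6] → torsion [3, 6]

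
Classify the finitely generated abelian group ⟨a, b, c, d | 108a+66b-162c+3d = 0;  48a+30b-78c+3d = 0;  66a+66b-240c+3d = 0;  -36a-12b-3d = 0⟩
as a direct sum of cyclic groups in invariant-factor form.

rank_ℚ(R)=4; free=4−4=0
SNF(R) diag = [3, 6, 18, 36] → torsion [3, 6, 18, 36]

Answer: M ≅ ℤ/3 ⊕ ℤ/6 ⊕ ℤ/18 ⊕ ℤ/36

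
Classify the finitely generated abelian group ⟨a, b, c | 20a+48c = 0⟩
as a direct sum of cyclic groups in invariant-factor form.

Answer: M ≅ ℤ^2 ⊕ ℤ/4

Derivation:
rank_ℚ(R)=1; free=3−1=2
SNF(R) diag = [4] → torsion [4]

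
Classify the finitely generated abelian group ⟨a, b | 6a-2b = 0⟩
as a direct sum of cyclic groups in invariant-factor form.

rank_ℚ(R)=1; free=2−1=1
SNF(R) diag = [2] → torsion [2]

Answer: M ≅ ℤ^1 ⊕ ℤ/2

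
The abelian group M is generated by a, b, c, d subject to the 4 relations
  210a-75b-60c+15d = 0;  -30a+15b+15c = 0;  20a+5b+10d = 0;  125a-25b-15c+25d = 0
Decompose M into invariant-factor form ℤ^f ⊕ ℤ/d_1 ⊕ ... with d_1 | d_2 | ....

rank_ℚ(R)=4; free=4−4=0
SNF(R) diag = [5, 15, 15, 45] → torsion [5, 15, 15, 45]

Answer: M ≅ ℤ/5 ⊕ ℤ/15 ⊕ ℤ/15 ⊕ ℤ/45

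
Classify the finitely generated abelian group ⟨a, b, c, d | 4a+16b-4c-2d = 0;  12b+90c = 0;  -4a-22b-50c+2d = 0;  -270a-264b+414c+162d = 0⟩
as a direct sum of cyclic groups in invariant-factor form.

Answer: M ≅ ℤ/2 ⊕ ℤ/6 ⊕ ℤ/18 ⊕ ℤ/54

Derivation:
rank_ℚ(R)=4; free=4−4=0
SNF(R) diag = [2, 6, 18, 54] → torsion [2, 6, 18, 54]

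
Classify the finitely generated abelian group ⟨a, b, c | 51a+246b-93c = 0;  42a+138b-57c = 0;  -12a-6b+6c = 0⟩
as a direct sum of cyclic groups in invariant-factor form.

rank_ℚ(R)=3; free=3−3=0
SNF(R) diag = [3, 9, 18] → torsion [3, 9, 18]

Answer: M ≅ ℤ/3 ⊕ ℤ/9 ⊕ ℤ/18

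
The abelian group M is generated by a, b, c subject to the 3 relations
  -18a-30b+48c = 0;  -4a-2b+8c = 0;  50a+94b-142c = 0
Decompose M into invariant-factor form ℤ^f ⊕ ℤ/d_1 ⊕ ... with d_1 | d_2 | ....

rank_ℚ(R)=3; free=3−3=0
SNF(R) diag = [2, 6, 18] → torsion [2, 6, 18]

Answer: M ≅ ℤ/2 ⊕ ℤ/6 ⊕ ℤ/18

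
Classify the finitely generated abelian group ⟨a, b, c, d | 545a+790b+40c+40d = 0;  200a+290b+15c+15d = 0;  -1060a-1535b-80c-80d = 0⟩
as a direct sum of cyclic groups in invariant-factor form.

Answer: M ≅ ℤ^1 ⊕ ℤ/5 ⊕ ℤ/5 ⊕ ℤ/15

Derivation:
rank_ℚ(R)=3; free=4−3=1
SNF(R) diag = [5, 5, 15] → torsion [5, 5, 15]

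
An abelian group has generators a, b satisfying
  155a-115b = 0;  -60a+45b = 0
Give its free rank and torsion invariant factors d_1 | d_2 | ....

Answer: M ≅ ℤ/5 ⊕ ℤ/15

Derivation:
rank_ℚ(R)=2; free=2−2=0
SNF(R) diag = [5, 15] → torsion [5, 15]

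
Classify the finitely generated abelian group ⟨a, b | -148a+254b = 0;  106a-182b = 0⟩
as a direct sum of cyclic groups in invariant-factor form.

rank_ℚ(R)=2; free=2−2=0
SNF(R) diag = [2, 6] → torsion [2, 6]

Answer: M ≅ ℤ/2 ⊕ ℤ/6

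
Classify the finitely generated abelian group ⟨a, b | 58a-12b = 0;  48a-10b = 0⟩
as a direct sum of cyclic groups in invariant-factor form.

Answer: M ≅ ℤ/2 ⊕ ℤ/2

Derivation:
rank_ℚ(R)=2; free=2−2=0
SNF(R) diag = [2, 2] → torsion [2, 2]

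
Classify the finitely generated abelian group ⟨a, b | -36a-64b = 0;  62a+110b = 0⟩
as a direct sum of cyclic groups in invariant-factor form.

rank_ℚ(R)=2; free=2−2=0
SNF(R) diag = [2, 4] → torsion [2, 4]

Answer: M ≅ ℤ/2 ⊕ ℤ/4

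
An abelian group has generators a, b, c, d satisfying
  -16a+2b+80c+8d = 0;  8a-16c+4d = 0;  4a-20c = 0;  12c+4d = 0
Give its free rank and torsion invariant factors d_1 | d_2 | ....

rank_ℚ(R)=4; free=4−4=0
SNF(R) diag = [2, 4, 4, 12] → torsion [2, 4, 4, 12]

Answer: M ≅ ℤ/2 ⊕ ℤ/4 ⊕ ℤ/4 ⊕ ℤ/12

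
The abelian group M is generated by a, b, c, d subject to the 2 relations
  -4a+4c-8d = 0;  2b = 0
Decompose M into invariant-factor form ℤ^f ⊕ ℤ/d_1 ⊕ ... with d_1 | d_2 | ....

rank_ℚ(R)=2; free=4−2=2
SNF(R) diag = [2, 4] → torsion [2, 4]

Answer: M ≅ ℤ^2 ⊕ ℤ/2 ⊕ ℤ/4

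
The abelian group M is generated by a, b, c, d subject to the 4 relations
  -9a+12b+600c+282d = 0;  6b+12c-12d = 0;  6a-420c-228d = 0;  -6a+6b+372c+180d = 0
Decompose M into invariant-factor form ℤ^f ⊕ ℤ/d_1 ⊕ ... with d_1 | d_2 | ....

Answer: M ≅ ℤ/3 ⊕ ℤ/6 ⊕ ℤ/12 ⊕ ℤ/36

Derivation:
rank_ℚ(R)=4; free=4−4=0
SNF(R) diag = [3, 6, 12, 36] → torsion [3, 6, 12, 36]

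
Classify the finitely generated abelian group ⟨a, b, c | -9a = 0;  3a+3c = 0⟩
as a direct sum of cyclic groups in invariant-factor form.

Answer: M ≅ ℤ^1 ⊕ ℤ/3 ⊕ ℤ/9

Derivation:
rank_ℚ(R)=2; free=3−2=1
SNF(R) diag = [3, 9] → torsion [3, 9]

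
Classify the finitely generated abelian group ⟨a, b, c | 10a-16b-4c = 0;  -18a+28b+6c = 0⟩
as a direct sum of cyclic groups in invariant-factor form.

Answer: M ≅ ℤ^1 ⊕ ℤ/2 ⊕ ℤ/2

Derivation:
rank_ℚ(R)=2; free=3−2=1
SNF(R) diag = [2, 2] → torsion [2, 2]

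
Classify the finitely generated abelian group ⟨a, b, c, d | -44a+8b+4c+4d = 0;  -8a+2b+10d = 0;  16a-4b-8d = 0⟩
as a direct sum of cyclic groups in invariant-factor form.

Answer: M ≅ ℤ^1 ⊕ ℤ/2 ⊕ ℤ/4 ⊕ ℤ/12

Derivation:
rank_ℚ(R)=3; free=4−3=1
SNF(R) diag = [2, 4, 12] → torsion [2, 4, 12]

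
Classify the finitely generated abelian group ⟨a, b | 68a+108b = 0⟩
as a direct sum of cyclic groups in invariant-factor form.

Answer: M ≅ ℤ^1 ⊕ ℤ/4

Derivation:
rank_ℚ(R)=1; free=2−1=1
SNF(R) diag = [4] → torsion [4]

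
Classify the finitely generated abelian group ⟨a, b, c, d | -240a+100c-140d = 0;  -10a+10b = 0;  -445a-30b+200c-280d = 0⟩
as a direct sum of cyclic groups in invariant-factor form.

rank_ℚ(R)=3; free=4−3=1
SNF(R) diag = [5, 10, 20] → torsion [5, 10, 20]

Answer: M ≅ ℤ^1 ⊕ ℤ/5 ⊕ ℤ/10 ⊕ ℤ/20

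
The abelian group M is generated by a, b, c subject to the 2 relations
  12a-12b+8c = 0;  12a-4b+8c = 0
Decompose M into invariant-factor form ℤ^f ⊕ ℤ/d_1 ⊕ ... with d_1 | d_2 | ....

rank_ℚ(R)=2; free=3−2=1
SNF(R) diag = [4, 8] → torsion [4, 8]

Answer: M ≅ ℤ^1 ⊕ ℤ/4 ⊕ ℤ/8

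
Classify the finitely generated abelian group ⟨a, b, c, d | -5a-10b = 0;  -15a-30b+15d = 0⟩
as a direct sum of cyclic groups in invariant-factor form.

Answer: M ≅ ℤ^2 ⊕ ℤ/5 ⊕ ℤ/15

Derivation:
rank_ℚ(R)=2; free=4−2=2
SNF(R) diag = [5, 15] → torsion [5, 15]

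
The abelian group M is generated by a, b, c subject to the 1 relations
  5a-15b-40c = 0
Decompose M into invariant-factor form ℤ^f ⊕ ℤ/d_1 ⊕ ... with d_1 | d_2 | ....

Answer: M ≅ ℤ^2 ⊕ ℤ/5

Derivation:
rank_ℚ(R)=1; free=3−1=2
SNF(R) diag = [5] → torsion [5]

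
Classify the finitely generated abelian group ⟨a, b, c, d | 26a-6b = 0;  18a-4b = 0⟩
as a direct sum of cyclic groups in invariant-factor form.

rank_ℚ(R)=2; free=4−2=2
SNF(R) diag = [2, 2] → torsion [2, 2]

Answer: M ≅ ℤ^2 ⊕ ℤ/2 ⊕ ℤ/2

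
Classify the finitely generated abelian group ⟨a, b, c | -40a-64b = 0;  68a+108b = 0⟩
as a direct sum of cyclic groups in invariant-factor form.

rank_ℚ(R)=2; free=3−2=1
SNF(R) diag = [4, 8] → torsion [4, 8]

Answer: M ≅ ℤ^1 ⊕ ℤ/4 ⊕ ℤ/8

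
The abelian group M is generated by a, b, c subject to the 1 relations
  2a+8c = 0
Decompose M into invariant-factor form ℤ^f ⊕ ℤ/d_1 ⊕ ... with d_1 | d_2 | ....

rank_ℚ(R)=1; free=3−1=2
SNF(R) diag = [2] → torsion [2]

Answer: M ≅ ℤ^2 ⊕ ℤ/2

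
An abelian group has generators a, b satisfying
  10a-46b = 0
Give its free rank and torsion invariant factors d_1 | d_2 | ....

Answer: M ≅ ℤ^1 ⊕ ℤ/2

Derivation:
rank_ℚ(R)=1; free=2−1=1
SNF(R) diag = [2] → torsion [2]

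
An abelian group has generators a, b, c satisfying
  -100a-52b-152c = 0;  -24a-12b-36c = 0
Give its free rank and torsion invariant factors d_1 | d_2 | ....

rank_ℚ(R)=2; free=3−2=1
SNF(R) diag = [4, 12] → torsion [4, 12]

Answer: M ≅ ℤ^1 ⊕ ℤ/4 ⊕ ℤ/12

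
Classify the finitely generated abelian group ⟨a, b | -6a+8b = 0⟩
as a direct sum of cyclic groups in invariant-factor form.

rank_ℚ(R)=1; free=2−1=1
SNF(R) diag = [2] → torsion [2]

Answer: M ≅ ℤ^1 ⊕ ℤ/2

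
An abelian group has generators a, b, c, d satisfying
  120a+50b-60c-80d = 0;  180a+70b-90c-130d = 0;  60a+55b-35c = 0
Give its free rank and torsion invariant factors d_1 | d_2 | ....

rank_ℚ(R)=3; free=4−3=1
SNF(R) diag = [5, 10, 30] → torsion [5, 10, 30]

Answer: M ≅ ℤ^1 ⊕ ℤ/5 ⊕ ℤ/10 ⊕ ℤ/30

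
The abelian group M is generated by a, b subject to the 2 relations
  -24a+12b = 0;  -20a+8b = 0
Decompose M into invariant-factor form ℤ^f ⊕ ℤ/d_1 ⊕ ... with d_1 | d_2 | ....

rank_ℚ(R)=2; free=2−2=0
SNF(R) diag = [4, 12] → torsion [4, 12]

Answer: M ≅ ℤ/4 ⊕ ℤ/12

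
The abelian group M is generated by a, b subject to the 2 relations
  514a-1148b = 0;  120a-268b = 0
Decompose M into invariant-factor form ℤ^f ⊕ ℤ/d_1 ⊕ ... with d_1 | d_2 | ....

Answer: M ≅ ℤ/2 ⊕ ℤ/4

Derivation:
rank_ℚ(R)=2; free=2−2=0
SNF(R) diag = [2, 4] → torsion [2, 4]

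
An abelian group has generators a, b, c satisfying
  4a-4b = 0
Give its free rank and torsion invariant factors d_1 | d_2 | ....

Answer: M ≅ ℤ^2 ⊕ ℤ/4

Derivation:
rank_ℚ(R)=1; free=3−1=2
SNF(R) diag = [4] → torsion [4]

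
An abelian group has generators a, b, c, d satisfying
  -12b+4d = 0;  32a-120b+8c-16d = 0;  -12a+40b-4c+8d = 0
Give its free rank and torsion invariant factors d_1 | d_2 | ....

Answer: M ≅ ℤ^1 ⊕ ℤ/4 ⊕ ℤ/4 ⊕ ℤ/8

Derivation:
rank_ℚ(R)=3; free=4−3=1
SNF(R) diag = [4, 4, 8] → torsion [4, 4, 8]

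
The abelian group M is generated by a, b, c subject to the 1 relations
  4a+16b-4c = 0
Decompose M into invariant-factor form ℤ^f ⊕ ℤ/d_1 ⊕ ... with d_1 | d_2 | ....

rank_ℚ(R)=1; free=3−1=2
SNF(R) diag = [4] → torsion [4]

Answer: M ≅ ℤ^2 ⊕ ℤ/4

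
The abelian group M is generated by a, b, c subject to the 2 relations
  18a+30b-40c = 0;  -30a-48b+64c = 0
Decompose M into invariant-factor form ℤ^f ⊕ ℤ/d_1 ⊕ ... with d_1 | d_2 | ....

Answer: M ≅ ℤ^1 ⊕ ℤ/2 ⊕ ℤ/6

Derivation:
rank_ℚ(R)=2; free=3−2=1
SNF(R) diag = [2, 6] → torsion [2, 6]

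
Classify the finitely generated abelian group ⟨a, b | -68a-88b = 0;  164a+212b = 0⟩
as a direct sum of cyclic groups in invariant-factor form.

Answer: M ≅ ℤ/4 ⊕ ℤ/4

Derivation:
rank_ℚ(R)=2; free=2−2=0
SNF(R) diag = [4, 4] → torsion [4, 4]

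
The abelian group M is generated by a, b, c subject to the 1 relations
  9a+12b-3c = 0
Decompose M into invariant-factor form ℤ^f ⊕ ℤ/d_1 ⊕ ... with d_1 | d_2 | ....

Answer: M ≅ ℤ^2 ⊕ ℤ/3

Derivation:
rank_ℚ(R)=1; free=3−1=2
SNF(R) diag = [3] → torsion [3]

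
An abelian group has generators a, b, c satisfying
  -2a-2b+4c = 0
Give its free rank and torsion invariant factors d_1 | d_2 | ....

Answer: M ≅ ℤ^2 ⊕ ℤ/2

Derivation:
rank_ℚ(R)=1; free=3−1=2
SNF(R) diag = [2] → torsion [2]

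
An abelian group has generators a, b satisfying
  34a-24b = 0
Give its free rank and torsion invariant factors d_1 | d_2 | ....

rank_ℚ(R)=1; free=2−1=1
SNF(R) diag = [2] → torsion [2]

Answer: M ≅ ℤ^1 ⊕ ℤ/2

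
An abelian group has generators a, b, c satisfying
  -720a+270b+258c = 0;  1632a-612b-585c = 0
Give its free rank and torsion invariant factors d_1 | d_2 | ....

rank_ℚ(R)=2; free=3−2=1
SNF(R) diag = [3, 6] → torsion [3, 6]

Answer: M ≅ ℤ^1 ⊕ ℤ/3 ⊕ ℤ/6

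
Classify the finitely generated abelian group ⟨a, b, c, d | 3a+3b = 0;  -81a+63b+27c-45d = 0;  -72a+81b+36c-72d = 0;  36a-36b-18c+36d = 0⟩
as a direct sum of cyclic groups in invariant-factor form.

Answer: M ≅ ℤ/3 ⊕ ℤ/9 ⊕ ℤ/9 ⊕ ℤ/18

Derivation:
rank_ℚ(R)=4; free=4−4=0
SNF(R) diag = [3, 9, 9, 18] → torsion [3, 9, 9, 18]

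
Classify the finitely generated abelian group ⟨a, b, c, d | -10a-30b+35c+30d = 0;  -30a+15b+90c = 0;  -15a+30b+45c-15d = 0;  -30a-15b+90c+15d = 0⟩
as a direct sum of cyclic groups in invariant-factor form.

rank_ℚ(R)=4; free=4−4=0
SNF(R) diag = [5, 15, 15, 15] → torsion [5, 15, 15, 15]

Answer: M ≅ ℤ/5 ⊕ ℤ/15 ⊕ ℤ/15 ⊕ ℤ/15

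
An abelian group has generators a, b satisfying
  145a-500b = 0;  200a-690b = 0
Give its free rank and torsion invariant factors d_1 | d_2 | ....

Answer: M ≅ ℤ/5 ⊕ ℤ/10

Derivation:
rank_ℚ(R)=2; free=2−2=0
SNF(R) diag = [5, 10] → torsion [5, 10]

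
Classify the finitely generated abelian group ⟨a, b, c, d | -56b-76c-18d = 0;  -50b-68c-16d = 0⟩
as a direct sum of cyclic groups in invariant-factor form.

rank_ℚ(R)=2; free=4−2=2
SNF(R) diag = [2, 2] → torsion [2, 2]

Answer: M ≅ ℤ^2 ⊕ ℤ/2 ⊕ ℤ/2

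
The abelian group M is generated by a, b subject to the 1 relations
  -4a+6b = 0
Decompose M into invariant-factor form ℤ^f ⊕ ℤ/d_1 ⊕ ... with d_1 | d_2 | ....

Answer: M ≅ ℤ^1 ⊕ ℤ/2

Derivation:
rank_ℚ(R)=1; free=2−1=1
SNF(R) diag = [2] → torsion [2]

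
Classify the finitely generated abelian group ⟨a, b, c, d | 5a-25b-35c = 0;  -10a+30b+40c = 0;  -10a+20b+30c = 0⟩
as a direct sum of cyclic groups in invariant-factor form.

rank_ℚ(R)=3; free=4−3=1
SNF(R) diag = [5, 10, 10] → torsion [5, 10, 10]

Answer: M ≅ ℤ^1 ⊕ ℤ/5 ⊕ ℤ/10 ⊕ ℤ/10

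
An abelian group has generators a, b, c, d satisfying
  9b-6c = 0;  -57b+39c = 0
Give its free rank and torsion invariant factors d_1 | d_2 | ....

Answer: M ≅ ℤ^2 ⊕ ℤ/3 ⊕ ℤ/3

Derivation:
rank_ℚ(R)=2; free=4−2=2
SNF(R) diag = [3, 3] → torsion [3, 3]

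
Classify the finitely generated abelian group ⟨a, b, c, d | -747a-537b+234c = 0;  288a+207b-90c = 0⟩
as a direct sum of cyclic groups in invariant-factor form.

Answer: M ≅ ℤ^2 ⊕ ℤ/3 ⊕ ℤ/9

Derivation:
rank_ℚ(R)=2; free=4−2=2
SNF(R) diag = [3, 9] → torsion [3, 9]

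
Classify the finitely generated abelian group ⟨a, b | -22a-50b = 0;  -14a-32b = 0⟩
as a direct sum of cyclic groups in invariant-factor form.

Answer: M ≅ ℤ/2 ⊕ ℤ/2

Derivation:
rank_ℚ(R)=2; free=2−2=0
SNF(R) diag = [2, 2] → torsion [2, 2]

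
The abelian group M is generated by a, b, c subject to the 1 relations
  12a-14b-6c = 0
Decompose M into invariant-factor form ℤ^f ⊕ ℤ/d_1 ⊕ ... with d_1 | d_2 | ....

Answer: M ≅ ℤ^2 ⊕ ℤ/2

Derivation:
rank_ℚ(R)=1; free=3−1=2
SNF(R) diag = [2] → torsion [2]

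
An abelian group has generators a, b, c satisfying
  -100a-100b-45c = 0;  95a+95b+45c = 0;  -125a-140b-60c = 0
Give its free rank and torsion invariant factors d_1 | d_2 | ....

Answer: M ≅ ℤ/5 ⊕ ℤ/15 ⊕ ℤ/45

Derivation:
rank_ℚ(R)=3; free=3−3=0
SNF(R) diag = [5, 15, 45] → torsion [5, 15, 45]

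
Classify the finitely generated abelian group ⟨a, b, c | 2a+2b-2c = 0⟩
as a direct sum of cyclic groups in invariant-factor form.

rank_ℚ(R)=1; free=3−1=2
SNF(R) diag = [2] → torsion [2]

Answer: M ≅ ℤ^2 ⊕ ℤ/2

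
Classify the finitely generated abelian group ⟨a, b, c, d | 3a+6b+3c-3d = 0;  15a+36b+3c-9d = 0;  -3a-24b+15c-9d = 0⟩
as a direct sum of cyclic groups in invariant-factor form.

Answer: M ≅ ℤ^1 ⊕ ℤ/3 ⊕ ℤ/6 ⊕ ℤ/6

Derivation:
rank_ℚ(R)=3; free=4−3=1
SNF(R) diag = [3, 6, 6] → torsion [3, 6, 6]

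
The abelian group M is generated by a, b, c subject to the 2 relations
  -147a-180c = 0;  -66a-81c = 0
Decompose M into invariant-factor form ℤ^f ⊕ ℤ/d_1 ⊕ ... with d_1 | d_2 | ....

rank_ℚ(R)=2; free=3−2=1
SNF(R) diag = [3, 9] → torsion [3, 9]

Answer: M ≅ ℤ^1 ⊕ ℤ/3 ⊕ ℤ/9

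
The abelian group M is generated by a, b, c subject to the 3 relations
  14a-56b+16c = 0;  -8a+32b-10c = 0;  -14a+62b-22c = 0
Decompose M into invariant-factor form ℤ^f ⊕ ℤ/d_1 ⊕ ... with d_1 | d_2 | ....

rank_ℚ(R)=3; free=3−3=0
SNF(R) diag = [2, 6, 6] → torsion [2, 6, 6]

Answer: M ≅ ℤ/2 ⊕ ℤ/6 ⊕ ℤ/6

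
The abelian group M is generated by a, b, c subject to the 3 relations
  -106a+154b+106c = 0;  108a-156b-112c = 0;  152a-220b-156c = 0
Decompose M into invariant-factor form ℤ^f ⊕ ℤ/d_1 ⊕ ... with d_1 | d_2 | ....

rank_ℚ(R)=3; free=3−3=0
SNF(R) diag = [2, 4, 4] → torsion [2, 4, 4]

Answer: M ≅ ℤ/2 ⊕ ℤ/4 ⊕ ℤ/4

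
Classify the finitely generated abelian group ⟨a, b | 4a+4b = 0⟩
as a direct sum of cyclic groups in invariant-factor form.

rank_ℚ(R)=1; free=2−1=1
SNF(R) diag = [4] → torsion [4]

Answer: M ≅ ℤ^1 ⊕ ℤ/4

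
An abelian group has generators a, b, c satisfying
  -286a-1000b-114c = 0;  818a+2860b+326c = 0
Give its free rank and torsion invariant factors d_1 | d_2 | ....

rank_ℚ(R)=2; free=3−2=1
SNF(R) diag = [2, 4] → torsion [2, 4]

Answer: M ≅ ℤ^1 ⊕ ℤ/2 ⊕ ℤ/4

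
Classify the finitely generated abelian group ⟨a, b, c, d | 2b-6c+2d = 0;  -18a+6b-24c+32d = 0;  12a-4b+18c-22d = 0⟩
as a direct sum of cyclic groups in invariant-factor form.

rank_ℚ(R)=3; free=4−3=1
SNF(R) diag = [2, 2, 6] → torsion [2, 2, 6]

Answer: M ≅ ℤ^1 ⊕ ℤ/2 ⊕ ℤ/2 ⊕ ℤ/6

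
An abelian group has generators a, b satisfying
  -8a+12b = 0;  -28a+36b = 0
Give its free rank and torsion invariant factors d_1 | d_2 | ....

rank_ℚ(R)=2; free=2−2=0
SNF(R) diag = [4, 12] → torsion [4, 12]

Answer: M ≅ ℤ/4 ⊕ ℤ/12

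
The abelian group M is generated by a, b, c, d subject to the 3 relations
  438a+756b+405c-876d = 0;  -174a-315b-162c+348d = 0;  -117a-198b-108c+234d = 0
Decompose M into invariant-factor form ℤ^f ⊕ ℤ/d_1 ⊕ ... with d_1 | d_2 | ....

Answer: M ≅ ℤ^1 ⊕ ℤ/3 ⊕ ℤ/9 ⊕ ℤ/27

Derivation:
rank_ℚ(R)=3; free=4−3=1
SNF(R) diag = [3, 9, 27] → torsion [3, 9, 27]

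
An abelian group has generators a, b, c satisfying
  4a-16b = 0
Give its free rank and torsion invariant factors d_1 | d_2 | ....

rank_ℚ(R)=1; free=3−1=2
SNF(R) diag = [4] → torsion [4]

Answer: M ≅ ℤ^2 ⊕ ℤ/4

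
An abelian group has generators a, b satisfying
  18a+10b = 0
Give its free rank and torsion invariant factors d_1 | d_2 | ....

rank_ℚ(R)=1; free=2−1=1
SNF(R) diag = [2] → torsion [2]

Answer: M ≅ ℤ^1 ⊕ ℤ/2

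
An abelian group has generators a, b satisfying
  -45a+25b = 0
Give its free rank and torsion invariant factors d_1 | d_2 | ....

rank_ℚ(R)=1; free=2−1=1
SNF(R) diag = [5] → torsion [5]

Answer: M ≅ ℤ^1 ⊕ ℤ/5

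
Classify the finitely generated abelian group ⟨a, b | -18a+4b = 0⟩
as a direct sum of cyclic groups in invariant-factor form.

rank_ℚ(R)=1; free=2−1=1
SNF(R) diag = [2] → torsion [2]

Answer: M ≅ ℤ^1 ⊕ ℤ/2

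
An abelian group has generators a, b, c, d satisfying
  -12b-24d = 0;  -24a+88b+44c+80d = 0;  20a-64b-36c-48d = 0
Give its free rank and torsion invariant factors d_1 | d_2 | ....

Answer: M ≅ ℤ^1 ⊕ ℤ/4 ⊕ ℤ/4 ⊕ ℤ/12

Derivation:
rank_ℚ(R)=3; free=4−3=1
SNF(R) diag = [4, 4, 12] → torsion [4, 4, 12]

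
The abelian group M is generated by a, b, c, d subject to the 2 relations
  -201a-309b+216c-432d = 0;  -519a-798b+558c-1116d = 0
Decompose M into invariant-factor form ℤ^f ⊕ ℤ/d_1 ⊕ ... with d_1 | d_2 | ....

rank_ℚ(R)=2; free=4−2=2
SNF(R) diag = [3, 9] → torsion [3, 9]

Answer: M ≅ ℤ^2 ⊕ ℤ/3 ⊕ ℤ/9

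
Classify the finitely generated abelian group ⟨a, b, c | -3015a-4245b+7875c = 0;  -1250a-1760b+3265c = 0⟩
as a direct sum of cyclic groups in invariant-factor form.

Answer: M ≅ ℤ^1 ⊕ ℤ/5 ⊕ ℤ/15

Derivation:
rank_ℚ(R)=2; free=3−2=1
SNF(R) diag = [5, 15] → torsion [5, 15]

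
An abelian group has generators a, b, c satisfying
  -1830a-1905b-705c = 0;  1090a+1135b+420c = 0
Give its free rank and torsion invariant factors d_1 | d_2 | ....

Answer: M ≅ ℤ^1 ⊕ ℤ/5 ⊕ ℤ/15

Derivation:
rank_ℚ(R)=2; free=3−2=1
SNF(R) diag = [5, 15] → torsion [5, 15]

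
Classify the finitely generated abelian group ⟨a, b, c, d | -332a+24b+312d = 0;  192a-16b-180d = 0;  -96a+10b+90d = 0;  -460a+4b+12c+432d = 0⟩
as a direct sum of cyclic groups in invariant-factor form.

Answer: M ≅ ℤ/2 ⊕ ℤ/4 ⊕ ℤ/12 ⊕ ℤ/36

Derivation:
rank_ℚ(R)=4; free=4−4=0
SNF(R) diag = [2, 4, 12, 36] → torsion [2, 4, 12, 36]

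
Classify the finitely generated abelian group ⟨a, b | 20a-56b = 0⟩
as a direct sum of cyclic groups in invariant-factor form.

Answer: M ≅ ℤ^1 ⊕ ℤ/4

Derivation:
rank_ℚ(R)=1; free=2−1=1
SNF(R) diag = [4] → torsion [4]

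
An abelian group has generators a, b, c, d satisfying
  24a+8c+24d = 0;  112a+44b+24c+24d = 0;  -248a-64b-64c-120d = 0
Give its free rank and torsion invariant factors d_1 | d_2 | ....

Answer: M ≅ ℤ^1 ⊕ ℤ/4 ⊕ ℤ/8 ⊕ ℤ/24

Derivation:
rank_ℚ(R)=3; free=4−3=1
SNF(R) diag = [4, 8, 24] → torsion [4, 8, 24]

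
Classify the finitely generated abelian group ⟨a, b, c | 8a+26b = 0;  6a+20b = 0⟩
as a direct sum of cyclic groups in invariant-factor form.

rank_ℚ(R)=2; free=3−2=1
SNF(R) diag = [2, 2] → torsion [2, 2]

Answer: M ≅ ℤ^1 ⊕ ℤ/2 ⊕ ℤ/2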